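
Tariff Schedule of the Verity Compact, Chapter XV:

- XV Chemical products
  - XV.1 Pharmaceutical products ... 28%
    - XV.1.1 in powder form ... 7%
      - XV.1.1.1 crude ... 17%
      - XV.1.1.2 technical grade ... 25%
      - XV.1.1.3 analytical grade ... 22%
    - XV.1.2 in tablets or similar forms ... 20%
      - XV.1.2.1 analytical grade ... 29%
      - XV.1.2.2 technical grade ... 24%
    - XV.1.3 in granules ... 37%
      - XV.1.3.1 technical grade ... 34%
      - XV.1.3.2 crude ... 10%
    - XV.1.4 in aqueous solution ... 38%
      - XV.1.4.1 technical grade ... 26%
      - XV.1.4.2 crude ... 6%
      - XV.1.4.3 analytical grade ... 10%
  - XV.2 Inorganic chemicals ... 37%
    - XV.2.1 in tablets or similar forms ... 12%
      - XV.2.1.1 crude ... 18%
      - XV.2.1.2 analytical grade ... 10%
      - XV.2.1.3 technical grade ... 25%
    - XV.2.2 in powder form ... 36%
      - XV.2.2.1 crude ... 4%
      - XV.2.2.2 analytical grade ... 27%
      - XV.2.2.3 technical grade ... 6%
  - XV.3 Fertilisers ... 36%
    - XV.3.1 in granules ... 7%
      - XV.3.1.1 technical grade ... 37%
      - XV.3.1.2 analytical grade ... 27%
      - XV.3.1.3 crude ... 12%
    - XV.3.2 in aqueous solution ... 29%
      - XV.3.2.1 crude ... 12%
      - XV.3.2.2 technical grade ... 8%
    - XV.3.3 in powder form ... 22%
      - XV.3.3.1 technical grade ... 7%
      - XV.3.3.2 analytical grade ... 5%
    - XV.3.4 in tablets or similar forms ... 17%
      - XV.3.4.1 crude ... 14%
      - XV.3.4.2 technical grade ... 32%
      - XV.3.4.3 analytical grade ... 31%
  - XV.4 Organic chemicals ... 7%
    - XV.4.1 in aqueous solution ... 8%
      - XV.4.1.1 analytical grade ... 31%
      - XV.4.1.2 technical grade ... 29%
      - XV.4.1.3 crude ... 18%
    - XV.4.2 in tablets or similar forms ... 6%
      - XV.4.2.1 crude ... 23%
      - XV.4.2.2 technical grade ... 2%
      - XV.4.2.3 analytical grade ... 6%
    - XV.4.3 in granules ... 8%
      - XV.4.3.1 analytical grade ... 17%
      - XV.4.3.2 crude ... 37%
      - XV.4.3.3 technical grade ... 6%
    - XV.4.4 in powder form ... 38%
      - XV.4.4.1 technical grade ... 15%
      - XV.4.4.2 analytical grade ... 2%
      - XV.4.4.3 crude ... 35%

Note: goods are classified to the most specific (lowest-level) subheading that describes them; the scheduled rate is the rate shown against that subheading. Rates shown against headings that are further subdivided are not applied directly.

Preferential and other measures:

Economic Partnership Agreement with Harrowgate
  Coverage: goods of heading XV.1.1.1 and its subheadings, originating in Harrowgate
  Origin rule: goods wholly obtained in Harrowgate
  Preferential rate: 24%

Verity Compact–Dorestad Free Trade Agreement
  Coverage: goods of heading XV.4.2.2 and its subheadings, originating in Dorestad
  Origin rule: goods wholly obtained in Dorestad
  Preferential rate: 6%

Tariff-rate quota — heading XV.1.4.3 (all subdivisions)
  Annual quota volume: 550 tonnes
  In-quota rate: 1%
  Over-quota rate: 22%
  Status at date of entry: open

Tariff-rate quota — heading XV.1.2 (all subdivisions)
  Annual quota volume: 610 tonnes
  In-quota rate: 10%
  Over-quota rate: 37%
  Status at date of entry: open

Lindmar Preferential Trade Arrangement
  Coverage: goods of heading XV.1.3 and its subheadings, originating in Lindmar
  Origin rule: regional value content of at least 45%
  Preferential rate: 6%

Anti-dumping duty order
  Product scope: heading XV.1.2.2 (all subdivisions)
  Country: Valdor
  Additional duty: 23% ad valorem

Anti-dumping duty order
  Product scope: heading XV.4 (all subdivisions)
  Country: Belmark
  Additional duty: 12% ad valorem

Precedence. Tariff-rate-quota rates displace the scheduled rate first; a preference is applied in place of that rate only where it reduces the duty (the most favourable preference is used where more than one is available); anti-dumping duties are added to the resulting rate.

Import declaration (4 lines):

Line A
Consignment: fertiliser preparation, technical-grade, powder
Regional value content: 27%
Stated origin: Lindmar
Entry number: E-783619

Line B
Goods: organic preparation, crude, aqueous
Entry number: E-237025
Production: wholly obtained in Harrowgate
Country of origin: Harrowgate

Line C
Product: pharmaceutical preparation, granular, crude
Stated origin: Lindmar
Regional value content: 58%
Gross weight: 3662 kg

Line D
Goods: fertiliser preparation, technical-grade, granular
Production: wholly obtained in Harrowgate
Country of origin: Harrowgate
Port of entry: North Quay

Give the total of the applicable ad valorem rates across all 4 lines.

Line A: fertiliser → XV.3; powder → XV.3.3; technical-grade → XV.3.3.1. Scheduled 7%. Lindmar agreement on XV.1.3: XV.3.3.1 not covered. → 7%.
Line B: organic → XV.4; aqueous → XV.4.1; crude → XV.4.1.3. Scheduled 18%. Harrowgate agreement on XV.1.1.1: XV.4.1.3 not covered. → 18%.
Line C: pharmaceutical → XV.1; granular → XV.1.3; crude → XV.1.3.2. Scheduled 10%. Lindmar agreement on XV.1.3: RVC ≥ 45% → 6% available; preferential 6%. → 6%.
Line D: fertiliser → XV.3; granular → XV.3.1; technical-grade → XV.3.1.1. Scheduled 37%. Harrowgate agreement on XV.1.1.1: XV.3.1.1 not covered. → 37%.
Sum: 7% + 18% + 6% + 37% = 68%.

68%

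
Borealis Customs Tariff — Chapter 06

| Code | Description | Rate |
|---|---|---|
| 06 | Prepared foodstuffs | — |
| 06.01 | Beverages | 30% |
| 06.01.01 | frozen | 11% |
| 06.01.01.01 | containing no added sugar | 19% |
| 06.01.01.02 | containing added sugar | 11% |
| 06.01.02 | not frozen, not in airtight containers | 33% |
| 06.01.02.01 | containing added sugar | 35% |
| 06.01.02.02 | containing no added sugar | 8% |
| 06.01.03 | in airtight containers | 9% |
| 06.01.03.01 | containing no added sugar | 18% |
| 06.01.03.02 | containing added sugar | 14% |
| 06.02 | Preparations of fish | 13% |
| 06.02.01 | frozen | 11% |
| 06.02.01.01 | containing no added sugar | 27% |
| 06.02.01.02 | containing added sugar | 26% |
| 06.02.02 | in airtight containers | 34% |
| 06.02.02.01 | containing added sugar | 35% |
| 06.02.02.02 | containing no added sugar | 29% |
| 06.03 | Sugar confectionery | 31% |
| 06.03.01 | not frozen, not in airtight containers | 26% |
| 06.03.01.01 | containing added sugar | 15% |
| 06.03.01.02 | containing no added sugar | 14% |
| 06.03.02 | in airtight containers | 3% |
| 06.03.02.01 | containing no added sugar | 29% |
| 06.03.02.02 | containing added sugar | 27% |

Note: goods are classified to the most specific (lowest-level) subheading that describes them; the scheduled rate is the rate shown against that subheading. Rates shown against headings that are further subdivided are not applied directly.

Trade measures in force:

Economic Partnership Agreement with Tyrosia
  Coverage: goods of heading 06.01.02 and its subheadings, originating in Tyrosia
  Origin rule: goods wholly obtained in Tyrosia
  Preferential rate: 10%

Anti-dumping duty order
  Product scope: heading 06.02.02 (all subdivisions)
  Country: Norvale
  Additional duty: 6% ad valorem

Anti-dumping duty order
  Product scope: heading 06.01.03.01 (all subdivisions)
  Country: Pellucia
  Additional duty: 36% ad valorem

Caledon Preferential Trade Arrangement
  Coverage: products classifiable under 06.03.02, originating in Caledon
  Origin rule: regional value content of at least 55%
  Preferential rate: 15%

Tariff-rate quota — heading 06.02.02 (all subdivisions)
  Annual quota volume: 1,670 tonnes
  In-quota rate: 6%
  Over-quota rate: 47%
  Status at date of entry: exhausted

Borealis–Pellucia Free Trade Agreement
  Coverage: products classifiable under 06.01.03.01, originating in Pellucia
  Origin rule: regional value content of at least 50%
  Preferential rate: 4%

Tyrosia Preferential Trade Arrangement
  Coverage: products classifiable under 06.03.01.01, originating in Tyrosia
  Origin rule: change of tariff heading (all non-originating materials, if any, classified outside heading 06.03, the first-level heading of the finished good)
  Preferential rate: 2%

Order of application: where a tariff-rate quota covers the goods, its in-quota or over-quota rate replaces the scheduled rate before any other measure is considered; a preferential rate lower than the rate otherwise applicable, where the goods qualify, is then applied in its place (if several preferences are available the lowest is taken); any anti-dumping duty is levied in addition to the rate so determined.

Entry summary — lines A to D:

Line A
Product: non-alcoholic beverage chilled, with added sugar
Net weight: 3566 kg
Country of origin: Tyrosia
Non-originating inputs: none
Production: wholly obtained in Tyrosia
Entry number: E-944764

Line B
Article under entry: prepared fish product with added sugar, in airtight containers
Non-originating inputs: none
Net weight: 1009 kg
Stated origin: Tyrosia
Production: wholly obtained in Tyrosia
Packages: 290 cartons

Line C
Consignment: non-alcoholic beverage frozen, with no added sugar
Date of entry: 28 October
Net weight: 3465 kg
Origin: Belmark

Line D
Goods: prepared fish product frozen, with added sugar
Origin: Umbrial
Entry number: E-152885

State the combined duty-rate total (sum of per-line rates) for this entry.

Line A: non-alcoholic beverage → 06.01; chilled → 06.01.02; with added sugar → 06.01.02.01. Scheduled 35%. Tyrosia agreement on 06.01.02: wholly obtained → 10% available; Tyrosia agreement on 06.03.01.01: 06.01.02.01 not covered; preferential 10%. → 10%.
Line B: prepared fish product → 06.02; in airtight containers → 06.02.02; with added sugar → 06.02.02.01. Scheduled 35%. quota on 06.02.02 exhausted → over-quota 47%; Tyrosia agreement on 06.01.02: 06.02.02.01 not covered; Tyrosia agreement on 06.03.01.01: 06.02.02.01 not covered. → 47%.
Line C: non-alcoholic beverage → 06.01; frozen → 06.01.01; with no added sugar → 06.01.01.01. Scheduled 19%. No special measure applies. → 19%.
Line D: prepared fish product → 06.02; frozen → 06.02.01; with added sugar → 06.02.01.02. Scheduled 26%. No special measure applies. → 26%.
Sum: 10% + 47% + 19% + 26% = 102%.

102%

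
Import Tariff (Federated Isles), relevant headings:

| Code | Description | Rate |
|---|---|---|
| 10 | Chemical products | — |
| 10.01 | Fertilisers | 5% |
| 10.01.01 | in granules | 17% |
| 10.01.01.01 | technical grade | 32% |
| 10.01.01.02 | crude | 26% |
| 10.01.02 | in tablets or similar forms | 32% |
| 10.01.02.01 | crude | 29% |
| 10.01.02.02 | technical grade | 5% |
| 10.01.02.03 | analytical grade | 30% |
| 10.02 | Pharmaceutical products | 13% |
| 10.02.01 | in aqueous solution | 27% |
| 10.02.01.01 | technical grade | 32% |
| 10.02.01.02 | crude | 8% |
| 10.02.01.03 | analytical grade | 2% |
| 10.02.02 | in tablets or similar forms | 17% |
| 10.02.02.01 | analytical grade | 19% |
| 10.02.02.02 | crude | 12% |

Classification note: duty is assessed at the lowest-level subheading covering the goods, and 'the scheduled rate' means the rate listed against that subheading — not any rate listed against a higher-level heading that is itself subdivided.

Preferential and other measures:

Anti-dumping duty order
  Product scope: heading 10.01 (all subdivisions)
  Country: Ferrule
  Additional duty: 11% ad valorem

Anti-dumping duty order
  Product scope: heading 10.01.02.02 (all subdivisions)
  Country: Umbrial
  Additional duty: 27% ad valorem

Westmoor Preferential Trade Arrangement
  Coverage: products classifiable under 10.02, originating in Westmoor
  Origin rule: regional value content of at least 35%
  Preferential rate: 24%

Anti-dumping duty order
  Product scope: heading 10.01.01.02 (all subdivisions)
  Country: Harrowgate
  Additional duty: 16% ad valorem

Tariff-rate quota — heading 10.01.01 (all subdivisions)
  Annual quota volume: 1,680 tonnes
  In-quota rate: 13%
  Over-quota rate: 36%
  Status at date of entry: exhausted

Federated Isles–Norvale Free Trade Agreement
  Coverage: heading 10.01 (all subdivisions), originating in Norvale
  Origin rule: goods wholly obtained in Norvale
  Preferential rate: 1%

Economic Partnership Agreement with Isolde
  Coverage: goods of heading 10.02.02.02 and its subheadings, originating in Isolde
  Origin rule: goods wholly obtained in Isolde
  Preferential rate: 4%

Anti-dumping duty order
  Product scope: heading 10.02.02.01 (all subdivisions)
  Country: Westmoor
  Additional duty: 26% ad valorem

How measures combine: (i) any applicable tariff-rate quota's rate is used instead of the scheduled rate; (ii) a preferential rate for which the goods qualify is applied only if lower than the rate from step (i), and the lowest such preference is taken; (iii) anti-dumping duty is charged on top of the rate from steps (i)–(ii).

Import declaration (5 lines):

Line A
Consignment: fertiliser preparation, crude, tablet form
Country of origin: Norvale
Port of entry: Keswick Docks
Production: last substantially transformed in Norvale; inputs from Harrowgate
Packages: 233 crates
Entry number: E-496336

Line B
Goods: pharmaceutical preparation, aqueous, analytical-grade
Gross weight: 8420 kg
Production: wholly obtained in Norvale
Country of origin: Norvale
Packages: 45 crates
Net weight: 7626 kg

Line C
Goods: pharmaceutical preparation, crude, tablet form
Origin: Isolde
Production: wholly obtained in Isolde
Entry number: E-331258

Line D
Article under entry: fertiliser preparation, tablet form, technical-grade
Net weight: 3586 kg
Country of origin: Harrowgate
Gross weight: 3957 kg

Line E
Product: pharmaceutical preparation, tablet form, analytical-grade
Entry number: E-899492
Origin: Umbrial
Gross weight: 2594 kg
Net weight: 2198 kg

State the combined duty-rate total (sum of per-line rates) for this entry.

59%

Line A: fertiliser → 10.01; tablet form → 10.01.02; crude → 10.01.02.01. Scheduled 29%. Norvale agreement on 10.01: not wholly obtained. → 29%.
Line B: pharmaceutical → 10.02; aqueous → 10.02.01; analytical-grade → 10.02.01.03. Scheduled 2%. Norvale agreement on 10.01: 10.02.01.03 not covered. → 2%.
Line C: pharmaceutical → 10.02; tablet form → 10.02.02; crude → 10.02.02.02. Scheduled 12%. Isolde agreement on 10.02.02.02: wholly obtained → 4% available; preferential 4%. → 4%.
Line D: fertiliser → 10.01; tablet form → 10.01.02; technical-grade → 10.01.02.02. Scheduled 5%. No special measure applies. → 5%.
Line E: pharmaceutical → 10.02; tablet form → 10.02.02; analytical-grade → 10.02.02.01. Scheduled 19%. No special measure applies. → 19%.
Sum: 29% + 2% + 4% + 5% + 19% = 59%.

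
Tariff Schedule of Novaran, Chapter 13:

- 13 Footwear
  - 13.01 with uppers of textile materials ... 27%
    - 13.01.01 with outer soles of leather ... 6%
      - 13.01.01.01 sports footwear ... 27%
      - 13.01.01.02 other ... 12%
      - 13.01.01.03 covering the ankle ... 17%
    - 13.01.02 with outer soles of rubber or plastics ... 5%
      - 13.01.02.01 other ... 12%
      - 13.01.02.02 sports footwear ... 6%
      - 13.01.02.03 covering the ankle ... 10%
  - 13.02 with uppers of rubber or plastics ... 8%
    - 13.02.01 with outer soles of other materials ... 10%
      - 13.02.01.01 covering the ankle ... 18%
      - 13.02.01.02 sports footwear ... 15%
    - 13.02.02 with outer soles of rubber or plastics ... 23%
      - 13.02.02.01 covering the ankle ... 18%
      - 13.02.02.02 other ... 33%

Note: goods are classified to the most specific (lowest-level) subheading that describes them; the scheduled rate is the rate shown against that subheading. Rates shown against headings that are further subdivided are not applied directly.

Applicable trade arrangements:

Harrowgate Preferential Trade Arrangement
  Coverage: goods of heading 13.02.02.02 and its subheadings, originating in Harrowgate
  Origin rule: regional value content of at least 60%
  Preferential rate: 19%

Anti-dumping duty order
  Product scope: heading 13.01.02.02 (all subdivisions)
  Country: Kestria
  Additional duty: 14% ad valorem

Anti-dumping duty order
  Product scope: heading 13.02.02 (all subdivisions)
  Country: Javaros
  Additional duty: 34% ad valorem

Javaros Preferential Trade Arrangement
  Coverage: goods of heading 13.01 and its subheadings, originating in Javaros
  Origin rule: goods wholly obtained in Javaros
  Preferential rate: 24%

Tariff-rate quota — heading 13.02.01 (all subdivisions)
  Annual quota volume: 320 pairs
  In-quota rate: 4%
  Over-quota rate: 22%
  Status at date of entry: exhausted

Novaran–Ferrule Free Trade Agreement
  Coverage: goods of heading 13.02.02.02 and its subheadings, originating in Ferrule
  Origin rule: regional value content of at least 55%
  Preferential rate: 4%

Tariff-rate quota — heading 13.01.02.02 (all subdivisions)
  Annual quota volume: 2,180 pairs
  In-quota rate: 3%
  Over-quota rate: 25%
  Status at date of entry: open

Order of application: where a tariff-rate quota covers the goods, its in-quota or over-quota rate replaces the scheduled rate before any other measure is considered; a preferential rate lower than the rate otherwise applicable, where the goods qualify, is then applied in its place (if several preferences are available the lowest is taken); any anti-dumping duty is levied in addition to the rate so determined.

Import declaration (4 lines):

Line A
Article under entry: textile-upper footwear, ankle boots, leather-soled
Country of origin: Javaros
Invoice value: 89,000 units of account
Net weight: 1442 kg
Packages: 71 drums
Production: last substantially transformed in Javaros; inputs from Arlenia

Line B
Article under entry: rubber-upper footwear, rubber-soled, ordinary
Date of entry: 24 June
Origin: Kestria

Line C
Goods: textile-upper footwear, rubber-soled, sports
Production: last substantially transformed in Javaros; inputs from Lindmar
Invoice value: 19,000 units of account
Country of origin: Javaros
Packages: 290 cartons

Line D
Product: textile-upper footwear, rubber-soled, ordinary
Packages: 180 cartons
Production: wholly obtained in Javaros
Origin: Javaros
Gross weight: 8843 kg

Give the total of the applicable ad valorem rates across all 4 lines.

65%

Line A: textile-upper → 13.01; leather-soled → 13.01.01; ankle boots → 13.01.01.03. Scheduled 17%. Javaros agreement on 13.01: not wholly obtained. → 17%.
Line B: rubber-upper → 13.02; rubber-soled → 13.02.02; ordinary → 13.02.02.02. Scheduled 33%. No special measure applies. → 33%.
Line C: textile-upper → 13.01; rubber-soled → 13.01.02; sports → 13.01.02.02. Scheduled 6%. quota on 13.01.02.02 open → in-quota 3%; Javaros agreement on 13.01: not wholly obtained. → 3%.
Line D: textile-upper → 13.01; rubber-soled → 13.01.02; ordinary → 13.01.02.01. Scheduled 12%. Javaros agreement on 13.01: wholly obtained → 24% available; preference 24% not lower than 12% → no reduction. → 12%.
Sum: 17% + 33% + 3% + 12% = 65%.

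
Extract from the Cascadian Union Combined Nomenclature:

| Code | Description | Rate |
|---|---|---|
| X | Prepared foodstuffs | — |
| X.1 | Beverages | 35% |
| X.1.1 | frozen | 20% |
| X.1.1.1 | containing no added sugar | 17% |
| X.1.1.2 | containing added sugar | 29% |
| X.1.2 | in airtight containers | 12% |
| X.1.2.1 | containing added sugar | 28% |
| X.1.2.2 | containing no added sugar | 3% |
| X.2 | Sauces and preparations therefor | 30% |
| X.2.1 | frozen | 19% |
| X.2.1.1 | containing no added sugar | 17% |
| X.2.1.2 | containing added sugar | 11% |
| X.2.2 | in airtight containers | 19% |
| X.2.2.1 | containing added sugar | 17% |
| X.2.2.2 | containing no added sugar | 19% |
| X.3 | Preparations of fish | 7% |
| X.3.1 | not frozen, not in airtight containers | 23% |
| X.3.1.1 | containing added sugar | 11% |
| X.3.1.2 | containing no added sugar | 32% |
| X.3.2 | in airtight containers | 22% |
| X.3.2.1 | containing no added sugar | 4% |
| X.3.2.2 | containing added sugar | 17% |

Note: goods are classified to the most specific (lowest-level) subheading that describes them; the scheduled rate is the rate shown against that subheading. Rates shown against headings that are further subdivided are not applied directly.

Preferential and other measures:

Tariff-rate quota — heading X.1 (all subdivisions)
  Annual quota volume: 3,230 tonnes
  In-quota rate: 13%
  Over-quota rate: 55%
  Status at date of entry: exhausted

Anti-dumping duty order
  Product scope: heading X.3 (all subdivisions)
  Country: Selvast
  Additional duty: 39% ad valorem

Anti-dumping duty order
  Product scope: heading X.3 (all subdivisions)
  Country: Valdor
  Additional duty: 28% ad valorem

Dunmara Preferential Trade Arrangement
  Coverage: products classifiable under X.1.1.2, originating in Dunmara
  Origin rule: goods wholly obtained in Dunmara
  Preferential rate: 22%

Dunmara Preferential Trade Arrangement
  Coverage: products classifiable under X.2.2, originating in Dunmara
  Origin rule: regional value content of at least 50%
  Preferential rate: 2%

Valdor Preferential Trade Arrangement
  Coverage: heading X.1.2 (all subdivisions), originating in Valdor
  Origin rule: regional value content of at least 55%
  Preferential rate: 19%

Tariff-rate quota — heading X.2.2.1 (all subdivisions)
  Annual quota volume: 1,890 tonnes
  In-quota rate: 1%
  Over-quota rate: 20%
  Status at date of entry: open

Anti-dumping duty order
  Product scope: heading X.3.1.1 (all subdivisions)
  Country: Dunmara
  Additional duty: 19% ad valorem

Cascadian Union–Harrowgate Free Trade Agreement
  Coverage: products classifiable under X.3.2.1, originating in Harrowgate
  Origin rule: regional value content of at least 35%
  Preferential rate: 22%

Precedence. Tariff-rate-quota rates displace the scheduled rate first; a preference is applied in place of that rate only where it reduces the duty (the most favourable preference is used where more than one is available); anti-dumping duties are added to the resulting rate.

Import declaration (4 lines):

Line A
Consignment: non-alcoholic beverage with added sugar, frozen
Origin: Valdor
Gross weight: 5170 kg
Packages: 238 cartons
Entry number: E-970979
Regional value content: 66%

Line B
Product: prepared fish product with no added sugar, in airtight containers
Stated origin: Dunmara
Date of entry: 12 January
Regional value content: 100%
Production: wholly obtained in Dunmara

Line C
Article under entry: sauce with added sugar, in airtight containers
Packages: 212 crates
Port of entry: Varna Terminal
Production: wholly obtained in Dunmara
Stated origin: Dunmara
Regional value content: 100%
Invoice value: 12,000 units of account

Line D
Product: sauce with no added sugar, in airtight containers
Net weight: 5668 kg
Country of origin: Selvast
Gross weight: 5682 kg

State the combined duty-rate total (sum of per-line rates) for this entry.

79%

Line A: non-alcoholic beverage → X.1; frozen → X.1.1; with added sugar → X.1.1.2. Scheduled 29%. quota on X.1 exhausted → over-quota 55%; Valdor agreement on X.1.2: X.1.1.2 not covered. → 55%.
Line B: prepared fish product → X.3; in airtight containers → X.3.2; with no added sugar → X.3.2.1. Scheduled 4%. Dunmara agreement on X.1.1.2: X.3.2.1 not covered; Dunmara agreement on X.2.2: X.3.2.1 not covered. → 4%.
Line C: sauce → X.2; in airtight containers → X.2.2; with added sugar → X.2.2.1. Scheduled 17%. quota on X.2.2.1 open → in-quota 1%; Dunmara agreement on X.1.1.2: X.2.2.1 not covered; Dunmara agreement on X.2.2: RVC ≥ 50% → 2% available; preference 2% not lower than 1% → no reduction. → 1%.
Line D: sauce → X.2; in airtight containers → X.2.2; with no added sugar → X.2.2.2. Scheduled 19%. No special measure applies. → 19%.
Sum: 55% + 4% + 1% + 19% = 79%.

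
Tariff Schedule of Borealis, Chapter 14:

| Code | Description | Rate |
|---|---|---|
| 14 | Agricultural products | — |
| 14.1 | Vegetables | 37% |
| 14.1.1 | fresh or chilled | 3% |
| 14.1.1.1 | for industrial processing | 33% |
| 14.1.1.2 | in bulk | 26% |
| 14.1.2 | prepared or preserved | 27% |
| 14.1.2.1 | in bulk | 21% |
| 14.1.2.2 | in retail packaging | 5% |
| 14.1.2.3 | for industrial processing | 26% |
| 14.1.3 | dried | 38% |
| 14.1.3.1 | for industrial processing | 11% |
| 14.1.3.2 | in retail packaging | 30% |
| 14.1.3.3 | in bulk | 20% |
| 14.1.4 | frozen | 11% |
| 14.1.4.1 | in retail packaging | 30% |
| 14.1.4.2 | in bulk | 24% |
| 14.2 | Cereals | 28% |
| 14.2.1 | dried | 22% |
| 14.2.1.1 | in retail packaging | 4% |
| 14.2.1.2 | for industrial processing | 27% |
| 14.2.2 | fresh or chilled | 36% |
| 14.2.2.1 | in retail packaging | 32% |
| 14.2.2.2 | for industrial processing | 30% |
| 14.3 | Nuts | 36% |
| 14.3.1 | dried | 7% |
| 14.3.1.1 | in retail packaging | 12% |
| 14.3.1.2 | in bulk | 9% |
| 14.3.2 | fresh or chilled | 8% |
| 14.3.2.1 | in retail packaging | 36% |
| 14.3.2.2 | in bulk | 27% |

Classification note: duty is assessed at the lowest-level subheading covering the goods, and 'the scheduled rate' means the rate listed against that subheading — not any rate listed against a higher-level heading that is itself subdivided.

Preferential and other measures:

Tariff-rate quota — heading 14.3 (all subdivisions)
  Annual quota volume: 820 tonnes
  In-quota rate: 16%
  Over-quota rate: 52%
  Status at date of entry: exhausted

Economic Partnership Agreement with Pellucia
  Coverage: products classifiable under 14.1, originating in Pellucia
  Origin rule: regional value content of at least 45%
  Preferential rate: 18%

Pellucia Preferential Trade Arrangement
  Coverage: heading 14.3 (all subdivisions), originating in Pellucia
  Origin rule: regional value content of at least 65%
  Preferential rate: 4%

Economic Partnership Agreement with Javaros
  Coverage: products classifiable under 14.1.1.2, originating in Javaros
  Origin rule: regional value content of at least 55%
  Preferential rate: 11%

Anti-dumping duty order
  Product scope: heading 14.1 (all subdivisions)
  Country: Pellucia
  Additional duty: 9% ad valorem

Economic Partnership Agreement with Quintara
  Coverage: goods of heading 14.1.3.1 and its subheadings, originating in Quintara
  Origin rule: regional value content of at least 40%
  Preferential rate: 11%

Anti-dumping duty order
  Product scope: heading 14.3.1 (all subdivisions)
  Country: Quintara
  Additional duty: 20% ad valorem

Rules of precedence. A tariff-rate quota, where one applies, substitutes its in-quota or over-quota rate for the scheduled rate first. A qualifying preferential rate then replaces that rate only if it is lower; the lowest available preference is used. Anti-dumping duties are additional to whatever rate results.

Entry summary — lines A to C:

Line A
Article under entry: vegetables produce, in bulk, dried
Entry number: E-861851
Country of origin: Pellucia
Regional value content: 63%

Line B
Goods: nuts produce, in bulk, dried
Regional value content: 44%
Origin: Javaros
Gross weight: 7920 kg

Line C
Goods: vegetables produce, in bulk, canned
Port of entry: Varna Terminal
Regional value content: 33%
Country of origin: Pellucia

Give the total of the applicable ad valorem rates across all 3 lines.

109%

Line A: vegetables → 14.1; dried → 14.1.3; in bulk → 14.1.3.3. Scheduled 20%. Pellucia agreement on 14.1: RVC ≥ 45% → 18% available; Pellucia agreement on 14.3: 14.1.3.3 not covered; preferential 18%; anti-dumping (Pellucia, 14.1): +9%; total 18% + 9% = 27%. → 27%.
Line B: nuts → 14.3; dried → 14.3.1; in bulk → 14.3.1.2. Scheduled 9%. quota on 14.3 exhausted → over-quota 52%; Javaros agreement on 14.1.1.2: 14.3.1.2 not covered. → 52%.
Line C: vegetables → 14.1; canned → 14.1.2; in bulk → 14.1.2.1. Scheduled 21%. Pellucia agreement on 14.1: RVC < 45%; Pellucia agreement on 14.3: 14.1.2.1 not covered; anti-dumping (Pellucia, 14.1): +9%; total 21% + 9% = 30%. → 30%.
Sum: 27% + 52% + 30% = 109%.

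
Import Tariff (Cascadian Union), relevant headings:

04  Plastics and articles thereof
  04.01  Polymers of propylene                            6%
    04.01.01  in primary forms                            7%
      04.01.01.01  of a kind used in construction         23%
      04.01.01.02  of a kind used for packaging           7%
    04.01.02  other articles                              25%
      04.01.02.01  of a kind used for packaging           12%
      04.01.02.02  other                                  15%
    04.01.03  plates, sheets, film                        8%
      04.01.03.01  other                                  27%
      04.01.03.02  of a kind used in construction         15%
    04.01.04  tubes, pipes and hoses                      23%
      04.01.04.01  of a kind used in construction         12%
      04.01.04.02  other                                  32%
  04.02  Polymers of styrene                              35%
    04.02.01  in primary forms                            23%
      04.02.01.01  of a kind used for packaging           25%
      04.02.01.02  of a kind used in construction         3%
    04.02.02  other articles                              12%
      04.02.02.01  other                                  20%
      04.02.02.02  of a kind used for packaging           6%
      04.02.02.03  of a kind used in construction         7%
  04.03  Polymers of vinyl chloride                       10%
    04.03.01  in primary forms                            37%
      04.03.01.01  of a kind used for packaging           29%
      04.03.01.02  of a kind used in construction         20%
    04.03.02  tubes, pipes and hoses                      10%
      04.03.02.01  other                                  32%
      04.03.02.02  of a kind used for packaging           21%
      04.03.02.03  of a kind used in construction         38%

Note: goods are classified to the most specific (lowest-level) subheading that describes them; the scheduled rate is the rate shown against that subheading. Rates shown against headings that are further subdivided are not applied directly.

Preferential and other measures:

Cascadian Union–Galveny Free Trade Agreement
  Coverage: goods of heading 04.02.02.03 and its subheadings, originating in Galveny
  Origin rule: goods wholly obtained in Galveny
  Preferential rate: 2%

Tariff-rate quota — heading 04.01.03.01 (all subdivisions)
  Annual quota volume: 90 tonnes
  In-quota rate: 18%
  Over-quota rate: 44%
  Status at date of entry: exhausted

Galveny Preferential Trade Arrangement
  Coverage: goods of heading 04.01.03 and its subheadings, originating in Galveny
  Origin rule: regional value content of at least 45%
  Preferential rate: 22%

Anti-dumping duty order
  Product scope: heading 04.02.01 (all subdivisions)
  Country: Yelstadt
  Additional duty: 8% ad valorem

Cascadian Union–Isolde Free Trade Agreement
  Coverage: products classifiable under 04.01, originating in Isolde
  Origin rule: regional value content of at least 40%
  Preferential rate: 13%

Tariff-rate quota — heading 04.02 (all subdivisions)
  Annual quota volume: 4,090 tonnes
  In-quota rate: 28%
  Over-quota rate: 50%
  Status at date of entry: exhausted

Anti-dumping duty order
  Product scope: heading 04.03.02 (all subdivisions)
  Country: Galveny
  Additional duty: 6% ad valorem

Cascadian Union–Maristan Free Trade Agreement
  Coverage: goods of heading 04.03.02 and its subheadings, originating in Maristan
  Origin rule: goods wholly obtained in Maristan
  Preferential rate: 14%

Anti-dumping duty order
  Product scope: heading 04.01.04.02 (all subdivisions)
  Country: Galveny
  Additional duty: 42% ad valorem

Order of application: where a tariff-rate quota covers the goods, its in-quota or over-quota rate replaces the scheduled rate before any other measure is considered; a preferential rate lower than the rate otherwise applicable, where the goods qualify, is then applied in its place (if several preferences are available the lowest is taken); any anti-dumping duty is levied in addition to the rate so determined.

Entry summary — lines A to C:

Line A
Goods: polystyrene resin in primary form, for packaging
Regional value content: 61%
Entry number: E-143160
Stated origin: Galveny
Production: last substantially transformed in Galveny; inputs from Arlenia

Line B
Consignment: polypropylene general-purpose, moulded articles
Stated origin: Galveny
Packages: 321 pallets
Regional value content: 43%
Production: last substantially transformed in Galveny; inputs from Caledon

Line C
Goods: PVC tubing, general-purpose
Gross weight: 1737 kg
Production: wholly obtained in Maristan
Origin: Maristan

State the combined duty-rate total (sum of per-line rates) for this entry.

79%

Line A: polystyrene → 04.02; resin in primary form → 04.02.01; for packaging → 04.02.01.01. Scheduled 25%. quota on 04.02 exhausted → over-quota 50%; Galveny agreement on 04.02.02.03: 04.02.01.01 not covered; Galveny agreement on 04.01.03: 04.02.01.01 not covered. → 50%.
Line B: polypropylene → 04.01; moulded articles → 04.01.02; general-purpose → 04.01.02.02. Scheduled 15%. Galveny agreement on 04.02.02.03: 04.01.02.02 not covered; Galveny agreement on 04.01.03: 04.01.02.02 not covered. → 15%.
Line C: PVC → 04.03; tubing → 04.03.02; general-purpose → 04.03.02.01. Scheduled 32%. Maristan agreement on 04.03.02: wholly obtained → 14% available; preferential 14%. → 14%.
Sum: 50% + 15% + 14% = 79%.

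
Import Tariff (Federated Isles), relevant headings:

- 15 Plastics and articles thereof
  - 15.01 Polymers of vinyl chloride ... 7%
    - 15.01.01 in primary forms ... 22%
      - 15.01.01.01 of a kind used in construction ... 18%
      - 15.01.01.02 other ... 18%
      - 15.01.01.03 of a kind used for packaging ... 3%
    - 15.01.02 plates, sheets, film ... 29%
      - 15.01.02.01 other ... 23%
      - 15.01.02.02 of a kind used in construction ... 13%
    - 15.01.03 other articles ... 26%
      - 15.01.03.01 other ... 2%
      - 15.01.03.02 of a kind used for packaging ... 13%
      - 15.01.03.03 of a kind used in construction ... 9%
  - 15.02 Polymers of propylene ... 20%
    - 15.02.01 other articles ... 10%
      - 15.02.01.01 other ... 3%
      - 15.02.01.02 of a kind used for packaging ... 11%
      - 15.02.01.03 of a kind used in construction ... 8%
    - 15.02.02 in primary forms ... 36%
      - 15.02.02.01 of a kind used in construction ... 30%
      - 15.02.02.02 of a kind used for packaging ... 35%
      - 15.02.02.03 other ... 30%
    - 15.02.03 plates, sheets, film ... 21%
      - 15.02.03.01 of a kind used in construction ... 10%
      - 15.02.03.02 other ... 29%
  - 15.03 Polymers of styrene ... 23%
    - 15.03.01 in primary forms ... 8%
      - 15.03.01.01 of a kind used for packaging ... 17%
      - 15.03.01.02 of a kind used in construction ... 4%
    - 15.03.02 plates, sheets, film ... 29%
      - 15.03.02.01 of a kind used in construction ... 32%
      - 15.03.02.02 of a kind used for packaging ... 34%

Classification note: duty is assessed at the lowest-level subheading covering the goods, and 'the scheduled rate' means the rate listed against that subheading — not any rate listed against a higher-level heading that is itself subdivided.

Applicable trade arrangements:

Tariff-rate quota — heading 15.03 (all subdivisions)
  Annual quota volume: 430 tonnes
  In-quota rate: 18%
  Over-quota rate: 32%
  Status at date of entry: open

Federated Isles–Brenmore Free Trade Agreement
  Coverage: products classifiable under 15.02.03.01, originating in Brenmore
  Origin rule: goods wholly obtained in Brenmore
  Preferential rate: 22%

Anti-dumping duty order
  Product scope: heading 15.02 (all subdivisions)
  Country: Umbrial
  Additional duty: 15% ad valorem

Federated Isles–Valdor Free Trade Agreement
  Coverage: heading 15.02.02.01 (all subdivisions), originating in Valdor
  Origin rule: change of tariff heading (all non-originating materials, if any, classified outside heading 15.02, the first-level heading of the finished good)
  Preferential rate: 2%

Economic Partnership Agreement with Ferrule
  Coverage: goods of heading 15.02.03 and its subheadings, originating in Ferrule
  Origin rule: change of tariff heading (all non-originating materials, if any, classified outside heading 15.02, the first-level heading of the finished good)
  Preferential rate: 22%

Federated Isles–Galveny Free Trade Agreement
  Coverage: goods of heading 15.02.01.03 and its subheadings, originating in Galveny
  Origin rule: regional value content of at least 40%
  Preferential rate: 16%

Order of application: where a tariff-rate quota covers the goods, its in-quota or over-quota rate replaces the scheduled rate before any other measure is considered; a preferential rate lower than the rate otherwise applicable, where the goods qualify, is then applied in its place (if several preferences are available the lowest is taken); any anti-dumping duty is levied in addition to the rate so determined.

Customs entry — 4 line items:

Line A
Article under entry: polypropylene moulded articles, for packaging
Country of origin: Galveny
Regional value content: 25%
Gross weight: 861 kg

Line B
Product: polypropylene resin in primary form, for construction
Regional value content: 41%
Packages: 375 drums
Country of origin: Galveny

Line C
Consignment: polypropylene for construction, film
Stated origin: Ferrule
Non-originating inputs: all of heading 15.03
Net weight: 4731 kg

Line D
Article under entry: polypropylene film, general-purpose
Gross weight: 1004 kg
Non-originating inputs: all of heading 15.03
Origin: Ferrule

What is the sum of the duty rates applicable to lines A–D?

Line A: polypropylene → 15.02; moulded articles → 15.02.01; for packaging → 15.02.01.02. Scheduled 11%. Galveny agreement on 15.02.01.03: 15.02.01.02 not covered. → 11%.
Line B: polypropylene → 15.02; resin in primary form → 15.02.02; for construction → 15.02.02.01. Scheduled 30%. Galveny agreement on 15.02.01.03: 15.02.02.01 not covered. → 30%.
Line C: polypropylene → 15.02; film → 15.02.03; for construction → 15.02.03.01. Scheduled 10%. Ferrule agreement on 15.02.03: CTH met → 22% available; preference 22% not lower than 10% → no reduction. → 10%.
Line D: polypropylene → 15.02; film → 15.02.03; general-purpose → 15.02.03.02. Scheduled 29%. Ferrule agreement on 15.02.03: CTH met → 22% available; preferential 22%. → 22%.
Sum: 11% + 30% + 10% + 22% = 73%.

73%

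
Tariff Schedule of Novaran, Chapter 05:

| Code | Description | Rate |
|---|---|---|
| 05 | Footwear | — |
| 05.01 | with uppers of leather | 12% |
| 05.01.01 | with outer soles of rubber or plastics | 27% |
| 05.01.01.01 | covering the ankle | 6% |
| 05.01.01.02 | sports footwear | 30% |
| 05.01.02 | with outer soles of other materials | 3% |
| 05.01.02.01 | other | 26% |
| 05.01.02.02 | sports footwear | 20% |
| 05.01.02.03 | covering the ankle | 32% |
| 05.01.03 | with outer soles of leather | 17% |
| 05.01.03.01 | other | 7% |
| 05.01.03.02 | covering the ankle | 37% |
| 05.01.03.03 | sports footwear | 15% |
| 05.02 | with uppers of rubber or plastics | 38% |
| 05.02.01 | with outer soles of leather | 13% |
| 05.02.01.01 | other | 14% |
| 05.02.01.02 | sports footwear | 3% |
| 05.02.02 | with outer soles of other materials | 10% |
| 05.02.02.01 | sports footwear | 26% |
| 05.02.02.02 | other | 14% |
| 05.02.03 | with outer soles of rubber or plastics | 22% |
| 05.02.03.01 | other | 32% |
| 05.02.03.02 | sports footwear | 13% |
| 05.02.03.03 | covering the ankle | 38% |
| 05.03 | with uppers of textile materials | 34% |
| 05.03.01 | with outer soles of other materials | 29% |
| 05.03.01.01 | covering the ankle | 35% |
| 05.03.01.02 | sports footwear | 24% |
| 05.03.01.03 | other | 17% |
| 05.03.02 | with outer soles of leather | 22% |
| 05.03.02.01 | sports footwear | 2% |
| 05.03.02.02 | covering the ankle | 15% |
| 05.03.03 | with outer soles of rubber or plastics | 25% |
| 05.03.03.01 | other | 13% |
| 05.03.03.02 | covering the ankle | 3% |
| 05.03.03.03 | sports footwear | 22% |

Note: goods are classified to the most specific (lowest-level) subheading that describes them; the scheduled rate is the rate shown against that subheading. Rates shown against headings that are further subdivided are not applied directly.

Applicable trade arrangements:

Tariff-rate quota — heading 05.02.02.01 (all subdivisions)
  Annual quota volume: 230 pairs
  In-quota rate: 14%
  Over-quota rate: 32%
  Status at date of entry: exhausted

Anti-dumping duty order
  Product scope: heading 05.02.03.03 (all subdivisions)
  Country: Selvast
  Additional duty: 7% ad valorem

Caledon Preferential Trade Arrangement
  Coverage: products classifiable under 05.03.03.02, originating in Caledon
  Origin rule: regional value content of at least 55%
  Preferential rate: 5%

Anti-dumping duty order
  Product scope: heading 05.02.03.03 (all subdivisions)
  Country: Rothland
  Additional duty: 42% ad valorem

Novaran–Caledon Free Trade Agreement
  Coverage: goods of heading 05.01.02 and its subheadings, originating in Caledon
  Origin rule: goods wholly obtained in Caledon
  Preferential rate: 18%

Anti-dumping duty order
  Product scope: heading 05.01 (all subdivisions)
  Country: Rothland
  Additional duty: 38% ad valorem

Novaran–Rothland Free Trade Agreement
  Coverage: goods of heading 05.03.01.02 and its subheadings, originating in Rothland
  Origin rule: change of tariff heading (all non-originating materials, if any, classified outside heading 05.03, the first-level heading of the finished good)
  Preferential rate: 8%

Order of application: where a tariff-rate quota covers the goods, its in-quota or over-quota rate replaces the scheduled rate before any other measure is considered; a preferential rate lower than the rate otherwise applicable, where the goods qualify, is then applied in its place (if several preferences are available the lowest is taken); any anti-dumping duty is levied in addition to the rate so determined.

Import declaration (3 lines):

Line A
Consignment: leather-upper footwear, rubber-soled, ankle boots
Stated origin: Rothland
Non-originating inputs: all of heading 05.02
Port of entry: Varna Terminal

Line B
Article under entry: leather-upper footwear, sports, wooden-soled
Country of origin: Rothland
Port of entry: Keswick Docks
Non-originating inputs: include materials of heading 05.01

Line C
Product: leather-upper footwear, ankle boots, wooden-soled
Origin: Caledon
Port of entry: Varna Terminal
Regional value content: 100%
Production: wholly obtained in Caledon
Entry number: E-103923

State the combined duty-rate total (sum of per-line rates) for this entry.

Line A: leather-upper → 05.01; rubber-soled → 05.01.01; ankle boots → 05.01.01.01. Scheduled 6%. Rothland agreement on 05.03.01.02: 05.01.01.01 not covered; anti-dumping (Rothland, 05.01): +38%; total 6% + 38% = 44%. → 44%.
Line B: leather-upper → 05.01; wooden-soled → 05.01.02; sports → 05.01.02.02. Scheduled 20%. Rothland agreement on 05.03.01.02: 05.01.02.02 not covered; anti-dumping (Rothland, 05.01): +38%; total 20% + 38% = 58%. → 58%.
Line C: leather-upper → 05.01; wooden-soled → 05.01.02; ankle boots → 05.01.02.03. Scheduled 32%. Caledon agreement on 05.03.03.02: 05.01.02.03 not covered; Caledon agreement on 05.01.02: wholly obtained → 18% available; preferential 18%. → 18%.
Sum: 44% + 58% + 18% = 120%.

120%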